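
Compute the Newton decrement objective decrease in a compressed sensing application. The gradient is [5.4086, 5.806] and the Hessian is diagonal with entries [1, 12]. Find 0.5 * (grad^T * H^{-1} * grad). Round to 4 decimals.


Step 1: H is diagonal, so H^(-1) * g = [5.4086, 0.4838].
Step 2: g^T H^(-1) g = sum_i g_i^2 / H_ii
  = (5.4086)^2/1 + (5.806)^2/12
  = 29.253 + 2.8091 = 32.0621
Step 3: Objective decrease = 0.5 * g^T H^(-1) g = 16.031


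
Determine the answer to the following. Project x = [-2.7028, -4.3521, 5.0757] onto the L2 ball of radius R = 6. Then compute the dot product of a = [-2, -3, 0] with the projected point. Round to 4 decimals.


Step 1: Compute ||x|| (intermediates to 6 decimals).
||x|| = sqrt((-2.7028)^2 + (-4.3521)^2 + 5.0757^2) = 7.211701
Step 2: Project.
Since ||x|| > R, scale = R/||x|| = 6/7.211701 = 0.831981, proj(x) = scale * x
proj(x) = [-2.248678, -3.620865, 4.222886]
Step 3: Dot product.
a^T * proj(x) = -2*(-2.248678) - 3*(-3.620865) + 0*4.222886 = 15.36


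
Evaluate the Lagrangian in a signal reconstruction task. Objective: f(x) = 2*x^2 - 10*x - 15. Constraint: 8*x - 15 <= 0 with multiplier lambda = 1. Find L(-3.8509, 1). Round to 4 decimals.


Step 1: Evaluate f(x).
f(-3.8509) = 2*(-3.8509)^2 - 10*(-3.8509) - 15 = 53.1679
Step 2: Evaluate g(x).
g(-3.8509) = 8*-3.8509 - 15 = -45.8072
Step 3: Compute Lagrangian.
L = 53.1679 + 1*-45.8072 = 7.3607


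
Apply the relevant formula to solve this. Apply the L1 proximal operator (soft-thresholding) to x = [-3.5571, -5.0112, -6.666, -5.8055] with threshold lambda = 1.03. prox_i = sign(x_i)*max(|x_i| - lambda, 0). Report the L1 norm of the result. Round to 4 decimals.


Soft-thresholding with lambda = 1.03:
prox(-3.5571) = sign(-3.5571)*max(|-3.5571| - 1.03, 0) = -2.5271
prox(-5.0112) = sign(-5.0112)*max(|-5.0112| - 1.03, 0) = -3.9812
prox(-6.666) = sign(-6.666)*max(|-6.666| - 1.03, 0) = -5.636
prox(-5.8055) = sign(-5.8055)*max(|-5.8055| - 1.03, 0) = -4.7755
prox(x) = [-2.5271, -3.9812, -5.636, -4.7755]
||prox(x)||_1 = 2.5271 + 3.9812 + 5.636 + 4.7755 = 16.9198


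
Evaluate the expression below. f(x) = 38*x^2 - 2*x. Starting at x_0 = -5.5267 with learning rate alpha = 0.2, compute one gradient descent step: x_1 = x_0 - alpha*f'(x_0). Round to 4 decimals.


We compute the gradient at x_0 and apply the update.
f'(x) = 76*x - 2
f'(-5.5267) = 76*-5.5267 - 2 = -422.0292
x_1 = -5.5267 - 0.2*-422.0292 = 78.8791


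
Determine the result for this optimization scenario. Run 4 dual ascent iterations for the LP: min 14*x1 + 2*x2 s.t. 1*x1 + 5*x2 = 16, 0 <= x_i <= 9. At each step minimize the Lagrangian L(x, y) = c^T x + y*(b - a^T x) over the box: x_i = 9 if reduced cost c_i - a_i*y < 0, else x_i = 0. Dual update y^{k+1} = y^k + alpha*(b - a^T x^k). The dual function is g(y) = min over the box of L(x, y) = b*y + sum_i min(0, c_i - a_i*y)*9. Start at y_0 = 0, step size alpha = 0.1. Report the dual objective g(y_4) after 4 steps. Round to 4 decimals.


Dual ascent for LP: min 14*x1 + 2*x2, 1*x1 + 5*x2 = 16, 0 <= x_i <= 9
Step 1: y^k = 0.0, reduced costs: (14.0, 2.0)
  x^k = (0.0, 0.0), subgradient = b - a^T x = 16.0
  y^{k+1} = 0.0 + 0.1*16.0 = 1.6
Step 2: y^k = 1.6, reduced costs: (12.4, -6.0)
  x^k = (0.0, 9.0), subgradient = b - a^T x = -29.0
  y^{k+1} = 1.6 + 0.1*-29.0 = -1.3
Step 3: y^k = -1.3, reduced costs: (15.3, 8.5)
  x^k = (0.0, 0.0), subgradient = b - a^T x = 16.0
  y^{k+1} = -1.3 + 0.1*16.0 = 0.3
Step 4: y^k = 0.3, reduced costs: (13.7, 0.5)
  x^k = (0.0, 0.0), subgradient = b - a^T x = 16.0
  y^{k+1} = 0.3 + 0.1*16.0 = 1.9
Dual objective at y_4 = 1.9: reduced costs (12.1, -7.5), box minimizer x = (0.0, 9.0)
g(y_4) = b*y + (c1 - a1*y)*x1 + (c2 - a2*y)*x2 = 16*1.9 + 12.1*0.0 + (-7.5)*9.0 = 30.4 + 0.0 - 67.5 = -37.1


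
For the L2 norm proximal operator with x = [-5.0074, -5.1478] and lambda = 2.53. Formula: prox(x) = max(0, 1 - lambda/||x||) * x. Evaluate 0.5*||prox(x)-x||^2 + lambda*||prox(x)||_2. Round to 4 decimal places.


Step 1: Compute ||x||.
||x|| = 7.1815
Step 2: Compute scaling factor.
scale = max(0, 1 - 2.53/7.1815) = 0.6477
Step 3: prox(x) = [-3.2433, -3.3343]
||prox(x)|| = 4.6515
Step 4: Proximal objective.
0.5*||prox-x||^2 = 3.2005
lambda*||prox|| = 11.7683
Total = 14.9687


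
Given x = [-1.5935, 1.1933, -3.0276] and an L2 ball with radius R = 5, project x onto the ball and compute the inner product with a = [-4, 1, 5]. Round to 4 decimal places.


Step 1: Compute ||x|| (intermediates to 6 decimals).
||x|| = sqrt((-1.5935)^2 + 1.1933^2 + (-3.0276)^2) = 3.623475
Step 2: Project.
Since ||x|| <= R, proj = x (no scaling needed).
proj(x) = [-1.5935, 1.1933, -3.0276]
Step 3: Dot product.
a^T * proj(x) = -4*(-1.5935) + 1*1.1933 + 5*(-3.0276) = -7.5707


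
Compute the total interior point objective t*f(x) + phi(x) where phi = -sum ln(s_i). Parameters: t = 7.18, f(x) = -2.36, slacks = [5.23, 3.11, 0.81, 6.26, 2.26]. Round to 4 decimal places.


Step 1: Compute log-barrier.
ln values: [1.6544, 1.1346, -0.2107, 1.8342, 0.8154]
phi = -(1.6544 + 1.1346 - 0.2107 + 1.8342 + 0.8154) = -5.2279
Step 2: Compute augmented objective.
t*f(x) = 7.18*-2.36 = -16.9448
Total = -16.9448 - 5.2279 = -22.1727


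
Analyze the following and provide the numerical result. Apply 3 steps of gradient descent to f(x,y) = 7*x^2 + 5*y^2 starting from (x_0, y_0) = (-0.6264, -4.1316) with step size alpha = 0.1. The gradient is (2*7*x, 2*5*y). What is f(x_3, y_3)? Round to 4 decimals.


Gradient descent on f(x,y) = 7*x^2 + 5*y^2.
Starting point: (-0.6264, -4.1316), alpha = 0.1
Step 1: grad_x = 2*7*-0.6264 = -8.7696, grad_y = 2*5*-4.1316 = -41.316
  x_1 = -0.6264 - 0.1*-8.7696 = 0.2506
  y_1 = -4.1316 - 0.1*-41.316 = 0.0
Step 2: grad_x = 2*7*0.2506 = 3.5078, grad_y = 2*5*0.0 = 0.0
  x_2 = 0.2506 - 0.1*3.5078 = -0.1002
  y_2 = 0.0 - 0.1*0.0 = 0.0
Step 3: grad_x = 2*7*-0.1002 = -1.4031, grad_y = 2*5*0.0 = 0.0
  x_3 = -0.1002 - 0.1*-1.4031 = 0.0401
  y_3 = 0.0 - 0.1*0.0 = 0.0
f(0.0401, 0.0) = 7*0.0401^2 + 5*0.0^2 = 0.0113


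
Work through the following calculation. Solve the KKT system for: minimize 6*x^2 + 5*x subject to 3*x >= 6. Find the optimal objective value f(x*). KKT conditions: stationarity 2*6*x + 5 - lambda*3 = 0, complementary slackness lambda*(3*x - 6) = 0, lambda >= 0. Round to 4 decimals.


Step 1: Try lambda = 0 (constraint inactive).
x_unc = -5/(2*6) = -0.4167
Check: 3*-0.4167 = -1.2501 < 6 -- violated!
Step 2: Constraint must be active: 3*x = 6
x* = 6/3 = 2.0
lambda = (2*6*2.0 + 5)/3 = 9.6667
Step 3: Compute optimal value.
f(x*) = 6*2.0^2 + 5*2.0 = 34.0


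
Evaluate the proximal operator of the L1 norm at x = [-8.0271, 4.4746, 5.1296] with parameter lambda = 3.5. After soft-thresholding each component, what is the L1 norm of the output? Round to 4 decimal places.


Soft-thresholding with lambda = 3.5:
prox(-8.0271) = sign(-8.0271)*max(|-8.0271| - 3.5, 0) = -4.5271
prox(4.4746) = sign(4.4746)*max(|4.4746| - 3.5, 0) = 0.9746
prox(5.1296) = sign(5.1296)*max(|5.1296| - 3.5, 0) = 1.6296
prox(x) = [-4.5271, 0.9746, 1.6296]
||prox(x)||_1 = 4.5271 + 0.9746 + 1.6296 = 7.1313


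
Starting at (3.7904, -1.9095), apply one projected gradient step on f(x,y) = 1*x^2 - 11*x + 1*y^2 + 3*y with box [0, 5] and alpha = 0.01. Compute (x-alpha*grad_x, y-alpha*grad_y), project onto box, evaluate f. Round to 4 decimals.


Step 1: Compute gradient at (3.7904, -1.9095).
grad_x = 2*1*3.7904 - 11 = -3.4192
grad_y = 2*1*-1.9095 + 3 = -0.819
Step 2: Gradient step.
x_raw = 3.7904 - 0.01*-3.4192 = 3.8246
y_raw = -1.9095 - 0.01*-0.819 = -1.9013
Step 3: Project onto [0, 5].
x_proj = clip(3.8246) = 3.8246
y_proj = clip(-1.9013) = 0.0
Step 4: Evaluate f.
f(3.8246, 0.0) = -27.443


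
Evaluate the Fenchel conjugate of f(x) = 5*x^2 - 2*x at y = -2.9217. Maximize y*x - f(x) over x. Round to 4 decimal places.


f*(y) = sup_x {y*x - a*x^2 - b*x} = sup_x {(y-b)*x - a*x^2}
FOC: (y - b) - 2a*x = 0 => x* = (y - b)/(2a)
x* = (-2.9217 + 2)/(2*5) = -0.0922
f*(-2.9217) = (y-b)^2/(4a) = (-2.9217 + 2)^2/(4*5)
= 0.8495/20 = 0.0425


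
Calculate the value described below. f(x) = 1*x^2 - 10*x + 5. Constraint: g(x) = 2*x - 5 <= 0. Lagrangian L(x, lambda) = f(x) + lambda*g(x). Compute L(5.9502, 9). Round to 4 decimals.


Step 1: Evaluate f(x).
f(5.9502) = 1*5.9502^2 - 10*5.9502 + 5 = -19.0971
Step 2: Evaluate g(x).
g(5.9502) = 2*5.9502 - 5 = 6.9004
Step 3: Compute Lagrangian.
L = -19.0971 + 9*6.9004 = 43.0065


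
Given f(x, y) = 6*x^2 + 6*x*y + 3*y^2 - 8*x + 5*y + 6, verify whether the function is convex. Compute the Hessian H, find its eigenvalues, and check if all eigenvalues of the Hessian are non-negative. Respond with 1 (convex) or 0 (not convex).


The Hessian of f(x,y) = 6*x^2 + 6*x*y + 3*y^2 - 8*x + 5*y + 6 is:
H = [[12, 6], [6, 6]]
Trace = 12 + 6 = 18
Determinant = 12*6 - (6)^2 = 36
Discriminant = (18)^2 - 4*36 = 180.0
Eigenvalues: lambda_1 = 2.2918, lambda_2 = 15.7082
The function is convex.

1


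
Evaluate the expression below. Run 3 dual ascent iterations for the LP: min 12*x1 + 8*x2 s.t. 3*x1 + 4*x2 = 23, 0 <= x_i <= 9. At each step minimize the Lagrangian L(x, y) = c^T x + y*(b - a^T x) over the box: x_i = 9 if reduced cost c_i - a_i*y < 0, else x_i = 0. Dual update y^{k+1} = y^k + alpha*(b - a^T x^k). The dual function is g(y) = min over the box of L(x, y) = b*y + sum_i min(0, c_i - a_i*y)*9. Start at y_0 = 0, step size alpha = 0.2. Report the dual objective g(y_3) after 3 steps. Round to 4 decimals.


Dual ascent for LP: min 12*x1 + 8*x2, 3*x1 + 4*x2 = 23, 0 <= x_i <= 9
Step 1: y^k = 0.0, reduced costs: (12.0, 8.0)
  x^k = (0.0, 0.0), subgradient = b - a^T x = 23.0
  y^{k+1} = 0.0 + 0.2*23.0 = 4.6
Step 2: y^k = 4.6, reduced costs: (-1.8, -10.4)
  x^k = (9.0, 9.0), subgradient = b - a^T x = -40.0
  y^{k+1} = 4.6 + 0.2*-40.0 = -3.4
Step 3: y^k = -3.4, reduced costs: (22.2, 21.6)
  x^k = (0.0, 0.0), subgradient = b - a^T x = 23.0
  y^{k+1} = -3.4 + 0.2*23.0 = 1.2
Dual objective at y_3 = 1.2: reduced costs (8.4, 3.2), box minimizer x = (0.0, 0.0)
g(y_3) = b*y + (c1 - a1*y)*x1 + (c2 - a2*y)*x2 = 23*1.2 + 8.4*0.0 + 3.2*0.0 = 27.6 + 0.0 + 0.0 = 27.6


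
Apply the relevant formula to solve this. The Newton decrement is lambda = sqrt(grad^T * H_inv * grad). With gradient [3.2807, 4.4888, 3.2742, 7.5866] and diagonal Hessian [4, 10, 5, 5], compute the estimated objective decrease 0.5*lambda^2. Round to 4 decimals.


Step 1: H is diagonal, so H^(-1) * g = [0.8202, 0.4489, 0.6548, 1.5173].
Step 2: g^T H^(-1) g = sum_i g_i^2 / H_ii
  = (3.2807)^2/4 + (4.4888)^2/10 + (3.2742)^2/5 + (7.5866)^2/5
  = 2.6907 + 2.0149 + 2.1441 + 11.5113 = 18.3611
Step 3: Objective decrease = 0.5 * g^T H^(-1) g = 9.1805


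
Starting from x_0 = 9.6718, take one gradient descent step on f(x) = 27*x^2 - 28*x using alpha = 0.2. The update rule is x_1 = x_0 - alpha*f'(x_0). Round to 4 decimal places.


We compute the gradient at x_0 and apply the update.
f'(x) = 54*x - 28
f'(9.6718) = 54*9.6718 - 28 = 494.2772
x_1 = 9.6718 - 0.2*494.2772 = -89.1836


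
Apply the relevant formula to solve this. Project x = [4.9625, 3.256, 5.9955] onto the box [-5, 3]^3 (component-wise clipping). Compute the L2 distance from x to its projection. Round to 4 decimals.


Project each component onto [-5, 3].
clip(4.9625) = 3.0, clip(3.256) = 3.0, clip(5.9955) = 3.0
Projection = [3.0, 3.0, 3.0]
Squared diffs: [3.8514, 0.0655, 8.973]
Distance = sqrt(12.8899) = 3.5903


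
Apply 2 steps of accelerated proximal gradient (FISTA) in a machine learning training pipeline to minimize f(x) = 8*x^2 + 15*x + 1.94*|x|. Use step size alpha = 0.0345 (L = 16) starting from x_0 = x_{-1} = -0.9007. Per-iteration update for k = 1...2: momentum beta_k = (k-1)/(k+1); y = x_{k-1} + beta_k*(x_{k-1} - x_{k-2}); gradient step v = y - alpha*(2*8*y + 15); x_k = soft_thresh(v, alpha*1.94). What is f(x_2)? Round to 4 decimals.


FISTA on f(x) = 8*x^2 + 15*x + 1.94*|x|
L = 16, alpha = 0.0345
Iteration 1: beta = 0.0, y = -0.9007 + 0.0*(-0.9007 + 0.9007) = -0.9007
  grad(y) = 0.5888, v = y - alpha*grad = -0.921
  prox(v) = soft_thresh(-0.921, 0.0669) = -0.8541
Iteration 2: beta = 0.3333, y = -0.8541 + 0.3333*(-0.8541 + 0.9007) = -0.8385
  grad(y) = 1.5833, v = y - alpha*grad = -0.8932
  prox(v) = soft_thresh(-0.8932, 0.0669) = -0.8262
f(x_2) = 8*(-0.8262)^2 + 15*(-0.8262) + 1.94*|-0.8262| = -5.3293


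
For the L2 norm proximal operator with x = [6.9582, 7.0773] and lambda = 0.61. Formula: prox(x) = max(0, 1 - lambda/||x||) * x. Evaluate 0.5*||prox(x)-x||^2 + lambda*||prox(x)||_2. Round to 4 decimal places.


Step 1: Compute ||x||.
||x|| = 9.925
Step 2: Compute scaling factor.
scale = max(0, 1 - 0.61/9.925) = 0.9385
Step 3: prox(x) = [6.5305, 6.6423]
||prox(x)|| = 9.315
Step 4: Proximal objective.
0.5*||prox-x||^2 = 0.1861
lambda*||prox|| = 5.6822
Total = 5.8682


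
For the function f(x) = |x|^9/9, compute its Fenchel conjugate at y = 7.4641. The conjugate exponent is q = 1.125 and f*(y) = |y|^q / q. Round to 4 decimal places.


The conjugate exponent q satisfies 1/p + 1/q = 1.
p = 9, so q = 9/(9 - 1) = 1.125
|y|^q = 7.4641^1.125 = 9.5962
f*(7.4641) = 9.5962 / 1.125 = 8.53


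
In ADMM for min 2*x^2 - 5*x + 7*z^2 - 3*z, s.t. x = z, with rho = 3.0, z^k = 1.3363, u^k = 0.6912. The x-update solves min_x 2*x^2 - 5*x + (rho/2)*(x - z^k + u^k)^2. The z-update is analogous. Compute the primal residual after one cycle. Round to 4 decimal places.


ADMM iteration with rho = 3.0, z^k = 1.3363, u^k = 0.6912
Step 1: x-update.
Minimize 2*x^2 - 5*x + (3.0/2)*(x - 1.3363 + 0.6912)^2
FOC: (2*2 + 3.0)*x = 5 + 3.0*(1.3363 - 0.6912)
x^{k+1} = 0.9908
Step 2: z-update.
Minimize 7*z^2 - 3*z + (3.0/2)*(0.9908 - z + 0.6912)^2
FOC: (2*7 + 3.0)*z = 3 + 3.0*(0.9908 + 0.6912)
z^{k+1} = 0.4733
Step 3: u-update.
u^{k+1} = 0.6912 + 0.9908 - 0.4733 = 1.2087
Step 4: Primal residual = |0.9908 - 0.4733| = 0.5175


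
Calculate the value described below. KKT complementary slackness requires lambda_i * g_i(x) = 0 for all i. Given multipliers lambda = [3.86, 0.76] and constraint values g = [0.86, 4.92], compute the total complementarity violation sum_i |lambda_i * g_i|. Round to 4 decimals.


KKT complementary slackness check:
lambda_1 * g_1 = 3.86 * 0.86 = 3.3196
lambda_2 * g_2 = 0.76 * 4.92 = 3.7392
Total violation = 3.3196 + 3.7392 = 7.0588


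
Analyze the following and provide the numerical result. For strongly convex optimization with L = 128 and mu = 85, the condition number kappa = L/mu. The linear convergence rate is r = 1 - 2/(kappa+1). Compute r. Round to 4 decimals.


Step 1: Compute the condition number.
kappa = L/mu = 128/85 = 1.5059
Step 2: Compute the convergence rate.
r = 1 - 2/(kappa + 1) = 1 - 2*mu/(L + mu) = (L - mu)/(L + mu) = 43/213 = 0.2019


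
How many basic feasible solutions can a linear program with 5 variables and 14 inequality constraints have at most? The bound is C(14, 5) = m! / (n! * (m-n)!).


Each vertex corresponds to some choice of n active constraints out of m, so the number of vertices is at most C(m, n) = m! / (n!(m-n)!).
m = 14, n = 5
Numerator: 14 * 13 * 12 * 11 * 10
Denominator: 5! = 120
C(14, 5) = 2002


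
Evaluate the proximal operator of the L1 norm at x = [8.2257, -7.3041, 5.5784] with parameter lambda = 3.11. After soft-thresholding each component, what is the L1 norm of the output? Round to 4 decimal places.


Soft-thresholding with lambda = 3.11:
prox(8.2257) = sign(8.2257)*max(|8.2257| - 3.11, 0) = 5.1157
prox(-7.3041) = sign(-7.3041)*max(|-7.3041| - 3.11, 0) = -4.1941
prox(5.5784) = sign(5.5784)*max(|5.5784| - 3.11, 0) = 2.4684
prox(x) = [5.1157, -4.1941, 2.4684]
||prox(x)||_1 = 5.1157 + 4.1941 + 2.4684 = 11.7782


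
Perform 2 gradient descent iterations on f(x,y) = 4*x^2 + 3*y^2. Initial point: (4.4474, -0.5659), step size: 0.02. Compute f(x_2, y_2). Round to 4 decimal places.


Gradient descent on f(x,y) = 4*x^2 + 3*y^2.
Starting point: (4.4474, -0.5659), alpha = 0.02
Step 1: grad_x = 2*4*4.4474 = 35.5792, grad_y = 2*3*-0.5659 = -3.3954
  x_1 = 4.4474 - 0.02*35.5792 = 3.7358
  y_1 = -0.5659 - 0.02*-3.3954 = -0.498
Step 2: grad_x = 2*4*3.7358 = 29.8865, grad_y = 2*3*-0.498 = -2.988
  x_2 = 3.7358 - 0.02*29.8865 = 3.1381
  y_2 = -0.498 - 0.02*-2.988 = -0.4382
f(3.1381, -0.4382) = 4*3.1381^2 + 3*(-0.4382)^2 = 39.9665


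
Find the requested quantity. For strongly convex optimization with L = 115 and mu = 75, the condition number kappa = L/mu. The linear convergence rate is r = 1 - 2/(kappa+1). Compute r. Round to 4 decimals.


Step 1: Compute the condition number.
kappa = L/mu = 115/75 = 1.5333
Step 2: Compute the convergence rate.
r = 1 - 2/(kappa + 1) = 1 - 2*mu/(L + mu) = (L - mu)/(L + mu) = 40/190 = 0.2105


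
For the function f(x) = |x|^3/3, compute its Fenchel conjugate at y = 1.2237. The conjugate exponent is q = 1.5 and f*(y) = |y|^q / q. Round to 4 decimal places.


The conjugate exponent q satisfies 1/p + 1/q = 1.
p = 3, so q = 3/(3 - 1) = 1.5
|y|^q = 1.2237^1.5 = 1.3537
f*(1.2237) = 1.3537 / 1.5 = 0.9024


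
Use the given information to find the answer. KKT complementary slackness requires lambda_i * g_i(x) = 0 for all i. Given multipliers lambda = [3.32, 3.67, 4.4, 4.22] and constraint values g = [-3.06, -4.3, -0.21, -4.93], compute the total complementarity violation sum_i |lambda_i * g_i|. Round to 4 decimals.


KKT complementary slackness check:
lambda_1 * g_1 = 3.32 * -3.06 = -10.1592
lambda_2 * g_2 = 3.67 * -4.3 = -15.781
lambda_3 * g_3 = 4.4 * -0.21 = -0.924
lambda_4 * g_4 = 4.22 * -4.93 = -20.8046
Total violation = 10.1592 + 15.781 + 0.924 + 20.8046 = 47.6688


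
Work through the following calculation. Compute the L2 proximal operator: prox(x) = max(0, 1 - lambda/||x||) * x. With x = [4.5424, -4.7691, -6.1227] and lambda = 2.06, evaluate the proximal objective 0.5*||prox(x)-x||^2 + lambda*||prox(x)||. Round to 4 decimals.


Step 1: Compute ||x||.
||x|| = 8.9925
Step 2: Compute scaling factor.
scale = max(0, 1 - 2.06/8.9925) = 0.7709
Step 3: prox(x) = [3.5018, -3.6766, -4.7201]
||prox(x)|| = 6.9325
Step 4: Proximal objective.
0.5*||prox-x||^2 = 2.1218
lambda*||prox|| = 14.281
Total = 16.4028


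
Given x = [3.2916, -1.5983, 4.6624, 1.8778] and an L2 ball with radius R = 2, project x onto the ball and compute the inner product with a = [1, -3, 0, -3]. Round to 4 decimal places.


Step 1: Compute ||x|| (intermediates to 6 decimals).
||x|| = sqrt(3.2916^2 + (-1.5983)^2 + 4.6624^2 + 1.8778^2) = 6.217178
Step 2: Project.
Since ||x|| > R, scale = R/||x|| = 2/6.217178 = 0.321689, proj(x) = scale * x
proj(x) = [1.058872, -0.514156, 1.499843, 0.604068]
Step 3: Dot product.
a^T * proj(x) = 1*1.058872 - 3*(-0.514156) + 0*1.499843 - 3*0.604068 = 0.7891


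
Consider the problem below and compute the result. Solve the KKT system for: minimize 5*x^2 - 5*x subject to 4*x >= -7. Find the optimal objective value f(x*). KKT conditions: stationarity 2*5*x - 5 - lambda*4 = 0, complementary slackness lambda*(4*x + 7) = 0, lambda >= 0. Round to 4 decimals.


Step 1: Try lambda = 0 (constraint inactive).
Stationarity: 2*5*x - 5 = 0
x* = 5/(2*5) = 0.5
Check constraint: 4*0.5 = 2.0 >= -7 -- satisfied.
Step 2: Compute optimal value.
f(x*) = 5*0.5^2 - 5*0.5 = -1.25


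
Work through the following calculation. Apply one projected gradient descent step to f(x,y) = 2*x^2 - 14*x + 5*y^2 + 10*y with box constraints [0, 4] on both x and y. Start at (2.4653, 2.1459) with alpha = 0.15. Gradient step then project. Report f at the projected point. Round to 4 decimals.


Step 1: Compute gradient at (2.4653, 2.1459).
grad_x = 2*2*2.4653 - 14 = -4.1388
grad_y = 2*5*2.1459 + 10 = 31.459
Step 2: Gradient step.
x_raw = 2.4653 - 0.15*-4.1388 = 3.0861
y_raw = 2.1459 - 0.15*31.459 = -2.573
Step 3: Project onto [0, 4].
x_proj = clip(3.0861) = 3.0861
y_proj = clip(-2.573) = 0.0
Step 4: Evaluate f.
f(3.0861, 0.0) = -24.1574


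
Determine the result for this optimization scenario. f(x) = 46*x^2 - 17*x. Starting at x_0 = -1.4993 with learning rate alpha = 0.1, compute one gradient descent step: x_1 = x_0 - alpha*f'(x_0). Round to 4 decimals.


We compute the gradient at x_0 and apply the update.
f'(x) = 92*x - 17
f'(-1.4993) = 92*-1.4993 - 17 = -154.9356
x_1 = -1.4993 - 0.1*-154.9356 = 13.9943


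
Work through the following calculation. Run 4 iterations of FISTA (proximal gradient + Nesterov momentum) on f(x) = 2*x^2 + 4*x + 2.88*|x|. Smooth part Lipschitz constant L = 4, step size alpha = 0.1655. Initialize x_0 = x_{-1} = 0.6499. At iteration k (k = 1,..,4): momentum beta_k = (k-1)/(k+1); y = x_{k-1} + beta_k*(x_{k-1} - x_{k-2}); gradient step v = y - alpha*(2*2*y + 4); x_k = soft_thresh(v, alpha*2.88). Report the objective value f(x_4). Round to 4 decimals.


FISTA on f(x) = 2*x^2 + 4*x + 2.88*|x|
L = 4, alpha = 0.1655
Iteration 1: beta = 0.0, y = 0.6499 + 0.0*(0.6499 - 0.6499) = 0.6499
  grad(y) = 6.5996, v = y - alpha*grad = -0.4423
  prox(v) = soft_thresh(-0.4423, 0.4766) = 0.0
Iteration 2: beta = 0.3333, y = 0.0 + 0.3333*(0.0 - 0.6499) = -0.2166
  grad(y) = 3.1335, v = y - alpha*grad = -0.7352
  prox(v) = soft_thresh(-0.7352, 0.4766) = -0.2586
Iteration 3: beta = 0.5, y = -0.2586 + 0.5*(-0.2586 - 0.0) = -0.3879
  grad(y) = 2.4485, v = y - alpha*grad = -0.7931
  prox(v) = soft_thresh(-0.7931, 0.4766) = -0.3165
Iteration 4: beta = 0.6, y = -0.3165 + 0.6*(-0.3165 + 0.2586) = -0.3512
  grad(y) = 2.5952, v = y - alpha*grad = -0.7807
  prox(v) = soft_thresh(-0.7807, 0.4766) = -0.3041
f(x_4) = 2*(-0.3041)^2 + 4*(-0.3041) + 2.88*|-0.3041| = -0.1556


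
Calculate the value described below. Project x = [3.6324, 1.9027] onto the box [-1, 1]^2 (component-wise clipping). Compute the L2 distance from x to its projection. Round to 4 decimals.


Project each component onto [-1, 1].
clip(3.6324) = 1.0, clip(1.9027) = 1.0
Projection = [1.0, 1.0]
Squared diffs: [6.9295, 0.8149]
Distance = sqrt(7.7444) = 2.7829


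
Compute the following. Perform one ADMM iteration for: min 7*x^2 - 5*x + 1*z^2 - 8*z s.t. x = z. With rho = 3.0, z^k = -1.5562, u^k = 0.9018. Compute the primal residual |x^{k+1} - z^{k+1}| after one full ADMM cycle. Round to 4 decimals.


ADMM iteration with rho = 3.0, z^k = -1.5562, u^k = 0.9018
Step 1: x-update.
Minimize 7*x^2 - 5*x + (3.0/2)*(x + 1.5562 + 0.9018)^2
FOC: (2*7 + 3.0)*x = 5 + 3.0*(-1.5562 - 0.9018)
x^{k+1} = -0.1396
Step 2: z-update.
Minimize 1*z^2 - 8*z + (3.0/2)*(-0.1396 - z + 0.9018)^2
FOC: (2*1 + 3.0)*z = 8 + 3.0*(-0.1396 + 0.9018)
z^{k+1} = 2.0573
Step 3: u-update.
u^{k+1} = 0.9018 - 0.1396 - 2.0573 = -1.2951
Step 4: Primal residual = |-0.1396 - 2.0573| = 2.1969


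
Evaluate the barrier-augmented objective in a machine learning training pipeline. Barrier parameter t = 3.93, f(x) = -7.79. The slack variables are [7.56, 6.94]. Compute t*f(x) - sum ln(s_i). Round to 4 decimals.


Step 1: Compute log-barrier.
ln values: [2.0229, 1.9373]
phi = -(2.0229 + 1.9373) = -3.9602
Step 2: Compute augmented objective.
t*f(x) = 3.93*-7.79 = -30.6147
Total = -30.6147 - 3.9602 = -34.5749


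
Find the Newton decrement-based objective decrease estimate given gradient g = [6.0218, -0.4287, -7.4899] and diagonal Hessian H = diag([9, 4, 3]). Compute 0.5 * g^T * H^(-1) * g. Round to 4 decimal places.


Step 1: H is diagonal, so H^(-1) * g = [0.6691, -0.1072, -2.4966].
Step 2: g^T H^(-1) g = sum_i g_i^2 / H_ii
  = (6.0218)^2/9 + (-0.4287)^2/4 + (-7.4899)^2/3
  = 4.0291 + 0.0459 + 18.6995 = 22.7746
Step 3: Objective decrease = 0.5 * g^T H^(-1) g = 11.3873


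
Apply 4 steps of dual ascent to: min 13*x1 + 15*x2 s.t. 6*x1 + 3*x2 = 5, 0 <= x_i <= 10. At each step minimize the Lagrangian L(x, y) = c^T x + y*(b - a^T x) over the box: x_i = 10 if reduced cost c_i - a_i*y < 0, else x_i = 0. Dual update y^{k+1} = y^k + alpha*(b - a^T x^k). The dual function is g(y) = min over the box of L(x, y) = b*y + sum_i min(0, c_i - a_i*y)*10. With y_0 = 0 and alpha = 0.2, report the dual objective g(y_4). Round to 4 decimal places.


Dual ascent for LP: min 13*x1 + 15*x2, 6*x1 + 3*x2 = 5, 0 <= x_i <= 10
Step 1: y^k = 0.0, reduced costs: (13.0, 15.0)
  x^k = (0.0, 0.0), subgradient = b - a^T x = 5.0
  y^{k+1} = 0.0 + 0.2*5.0 = 1.0
Step 2: y^k = 1.0, reduced costs: (7.0, 12.0)
  x^k = (0.0, 0.0), subgradient = b - a^T x = 5.0
  y^{k+1} = 1.0 + 0.2*5.0 = 2.0
Step 3: y^k = 2.0, reduced costs: (1.0, 9.0)
  x^k = (0.0, 0.0), subgradient = b - a^T x = 5.0
  y^{k+1} = 2.0 + 0.2*5.0 = 3.0
Step 4: y^k = 3.0, reduced costs: (-5.0, 6.0)
  x^k = (10.0, 0.0), subgradient = b - a^T x = -55.0
  y^{k+1} = 3.0 + 0.2*-55.0 = -8.0
Dual objective at y_4 = -8.0: reduced costs (61.0, 39.0), box minimizer x = (0.0, 0.0)
g(y_4) = b*y + (c1 - a1*y)*x1 + (c2 - a2*y)*x2 = 5*(-8.0) + 61.0*0.0 + 39.0*0.0 = -40.0 + 0.0 + 0.0 = -40.0


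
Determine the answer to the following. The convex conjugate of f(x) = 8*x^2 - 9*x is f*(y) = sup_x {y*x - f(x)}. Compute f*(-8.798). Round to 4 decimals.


f*(y) = sup_x {y*x - a*x^2 - b*x} = sup_x {(y-b)*x - a*x^2}
FOC: (y - b) - 2a*x = 0 => x* = (y - b)/(2a)
x* = (-8.798 + 9)/(2*8) = 0.0126
f*(-8.798) = (y-b)^2/(4a) = (-8.798 + 9)^2/(4*8)
= 0.0408/32 = 0.0013


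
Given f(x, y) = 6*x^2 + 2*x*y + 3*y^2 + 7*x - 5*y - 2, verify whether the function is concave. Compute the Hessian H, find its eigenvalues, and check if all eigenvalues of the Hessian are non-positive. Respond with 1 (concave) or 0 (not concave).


The Hessian of f(x,y) = 6*x^2 + 2*x*y + 3*y^2 + 7*x - 5*y - 2 is:
H = [[12, 2], [2, 6]]
Trace = 12 + 6 = 18
Determinant = 12*6 - (2)^2 = 68
Discriminant = (18)^2 - 4*68 = 52.0
Eigenvalues: lambda_1 = 5.3944, lambda_2 = 12.6056
The function is not concave.

0


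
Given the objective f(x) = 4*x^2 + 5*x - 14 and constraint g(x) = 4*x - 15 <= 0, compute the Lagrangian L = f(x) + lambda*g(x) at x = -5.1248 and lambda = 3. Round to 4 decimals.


Step 1: Evaluate f(x).
f(-5.1248) = 4*(-5.1248)^2 + 5*(-5.1248) - 14 = 65.4303
Step 2: Evaluate g(x).
g(-5.1248) = 4*-5.1248 - 15 = -35.4992
Step 3: Compute Lagrangian.
L = 65.4303 + 3*-35.4992 = -41.0673


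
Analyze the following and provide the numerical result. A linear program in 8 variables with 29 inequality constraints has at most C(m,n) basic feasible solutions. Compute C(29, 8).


Each vertex corresponds to some choice of n active constraints out of m, so the number of vertices is at most C(m, n) = m! / (n!(m-n)!).
m = 29, n = 8
Numerator: 29 * 28 * 27 * 26 * 25 * 24 * 23 * 22
Denominator: 8! = 40320
C(29, 8) = 4292145


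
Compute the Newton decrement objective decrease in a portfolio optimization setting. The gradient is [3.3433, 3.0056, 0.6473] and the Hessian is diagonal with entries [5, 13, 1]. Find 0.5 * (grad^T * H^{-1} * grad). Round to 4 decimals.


Step 1: H is diagonal, so H^(-1) * g = [0.6687, 0.2312, 0.6473].
Step 2: g^T H^(-1) g = sum_i g_i^2 / H_ii
  = (3.3433)^2/5 + (3.0056)^2/13 + (0.6473)^2/1
  = 2.2355 + 0.6949 + 0.419 = 3.3494
Step 3: Objective decrease = 0.5 * g^T H^(-1) g = 1.6747


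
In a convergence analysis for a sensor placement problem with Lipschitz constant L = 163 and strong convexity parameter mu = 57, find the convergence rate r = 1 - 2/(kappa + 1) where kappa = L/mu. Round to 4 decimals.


Step 1: Compute the condition number.
kappa = L/mu = 163/57 = 2.8596
Step 2: Compute the convergence rate.
r = 1 - 2/(kappa + 1) = 1 - 2*mu/(L + mu) = (L - mu)/(L + mu) = 106/220 = 0.4818


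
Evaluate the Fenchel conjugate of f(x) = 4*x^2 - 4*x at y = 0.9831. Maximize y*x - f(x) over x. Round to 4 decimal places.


f*(y) = sup_x {y*x - a*x^2 - b*x} = sup_x {(y-b)*x - a*x^2}
FOC: (y - b) - 2a*x = 0 => x* = (y - b)/(2a)
x* = (0.9831 + 4)/(2*4) = 0.6229
f*(0.9831) = (y-b)^2/(4a) = (0.9831 + 4)^2/(4*4)
= 24.8313/16 = 1.552


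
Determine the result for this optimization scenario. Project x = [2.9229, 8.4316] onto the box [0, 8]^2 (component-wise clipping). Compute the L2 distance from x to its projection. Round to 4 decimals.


Project each component onto [0, 8].
clip(2.9229) = 2.9229, clip(8.4316) = 8.0
Projection = [2.9229, 8.0]
Squared diffs: [0.0, 0.1863]
Distance = sqrt(0.1863) = 0.4316


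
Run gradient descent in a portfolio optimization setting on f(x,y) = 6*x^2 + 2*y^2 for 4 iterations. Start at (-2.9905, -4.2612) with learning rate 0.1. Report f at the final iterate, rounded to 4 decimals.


Gradient descent on f(x,y) = 6*x^2 + 2*y^2.
Starting point: (-2.9905, -4.2612), alpha = 0.1
Step 1: grad_x = 2*6*-2.9905 = -35.886, grad_y = 2*2*-4.2612 = -17.0448
  x_1 = -2.9905 - 0.1*-35.886 = 0.5981
  y_1 = -4.2612 - 0.1*-17.0448 = -2.5567
Step 2: grad_x = 2*6*0.5981 = 7.1772, grad_y = 2*2*-2.5567 = -10.2269
  x_2 = 0.5981 - 0.1*7.1772 = -0.1196
  y_2 = -2.5567 - 0.1*-10.2269 = -1.534
Step 3: grad_x = 2*6*-0.1196 = -1.4354, grad_y = 2*2*-1.534 = -6.1361
  x_3 = -0.1196 - 0.1*-1.4354 = 0.0239
  y_3 = -1.534 - 0.1*-6.1361 = -0.9204
Step 4: grad_x = 2*6*0.0239 = 0.2871, grad_y = 2*2*-0.9204 = -3.6817
  x_4 = 0.0239 - 0.1*0.2871 = -0.0048
  y_4 = -0.9204 - 0.1*-3.6817 = -0.5523
f(-0.0048, -0.5523) = 6*(-0.0048)^2 + 2*(-0.5523)^2 = 0.6101


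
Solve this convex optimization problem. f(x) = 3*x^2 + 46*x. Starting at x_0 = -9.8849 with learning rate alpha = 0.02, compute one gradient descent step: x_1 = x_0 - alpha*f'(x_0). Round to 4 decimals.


We compute the gradient at x_0 and apply the update.
f'(x) = 6*x + 46
f'(-9.8849) = 6*-9.8849 + 46 = -13.3094
x_1 = -9.8849 - 0.02*-13.3094 = -9.6187


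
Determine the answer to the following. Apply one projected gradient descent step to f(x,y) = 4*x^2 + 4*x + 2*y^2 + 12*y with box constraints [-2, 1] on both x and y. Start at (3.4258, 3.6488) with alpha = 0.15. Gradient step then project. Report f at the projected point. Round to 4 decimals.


Step 1: Compute gradient at (3.4258, 3.6488).
grad_x = 2*4*3.4258 + 4 = 31.4064
grad_y = 2*2*3.6488 + 12 = 26.5952
Step 2: Gradient step.
x_raw = 3.4258 - 0.15*31.4064 = -1.2852
y_raw = 3.6488 - 0.15*26.5952 = -0.3405
Step 3: Project onto [-2, 1].
x_proj = clip(-1.2852) = -1.2852
y_proj = clip(-0.3405) = -0.3405
Step 4: Evaluate f.
f(-1.2852, -0.3405) = -2.388


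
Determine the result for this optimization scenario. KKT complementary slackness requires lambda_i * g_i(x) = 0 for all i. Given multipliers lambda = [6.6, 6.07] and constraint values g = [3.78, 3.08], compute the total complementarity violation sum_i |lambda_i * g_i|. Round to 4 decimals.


KKT complementary slackness check:
lambda_1 * g_1 = 6.6 * 3.78 = 24.948
lambda_2 * g_2 = 6.07 * 3.08 = 18.6956
Total violation = 24.948 + 18.6956 = 43.6436


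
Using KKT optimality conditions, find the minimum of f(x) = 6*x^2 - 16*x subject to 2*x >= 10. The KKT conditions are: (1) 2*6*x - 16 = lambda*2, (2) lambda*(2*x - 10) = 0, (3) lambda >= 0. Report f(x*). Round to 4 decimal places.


Step 1: Try lambda = 0 (constraint inactive).
x_unc = 16/(2*6) = 1.3333
Check: 2*1.3333 = 2.6666 < 10 -- violated!
Step 2: Constraint must be active: 2*x = 10
x* = 10/2 = 5.0
lambda = (2*6*5.0 - 16)/2 = 22.0
Step 3: Compute optimal value.
f(x*) = 6*5.0^2 - 16*5.0 = 70.0


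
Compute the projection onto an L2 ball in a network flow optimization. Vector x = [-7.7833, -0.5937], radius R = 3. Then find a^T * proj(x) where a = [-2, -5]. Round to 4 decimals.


Step 1: Compute ||x|| (intermediates to 6 decimals).
||x|| = sqrt((-7.7833)^2 + (-0.5937)^2) = 7.80591
Step 2: Project.
Since ||x|| > R, scale = R/||x|| = 3/7.80591 = 0.384324, proj(x) = scale * x
proj(x) = [-2.991309, -0.228173]
Step 3: Dot product.
a^T * proj(x) = -2*(-2.991309) - 5*(-0.228173) = 7.1235


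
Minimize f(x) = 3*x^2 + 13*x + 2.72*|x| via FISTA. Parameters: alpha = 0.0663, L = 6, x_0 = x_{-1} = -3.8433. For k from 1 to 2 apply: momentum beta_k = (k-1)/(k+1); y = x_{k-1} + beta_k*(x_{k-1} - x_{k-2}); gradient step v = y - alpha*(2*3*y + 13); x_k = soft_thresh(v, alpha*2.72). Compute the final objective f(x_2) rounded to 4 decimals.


FISTA on f(x) = 3*x^2 + 13*x + 2.72*|x|
L = 6, alpha = 0.0663
Iteration 1: beta = 0.0, y = -3.8433 + 0.0*(-3.8433 + 3.8433) = -3.8433
  grad(y) = -10.0598, v = y - alpha*grad = -3.1763
  prox(v) = soft_thresh(-3.1763, 0.1803) = -2.996
Iteration 2: beta = 0.3333, y = -2.996 + 0.3333*(-2.996 + 3.8433) = -2.7136
  grad(y) = -3.2814, v = y - alpha*grad = -2.496
  prox(v) = soft_thresh(-2.496, 0.1803) = -2.3157
f(x_2) = 3*(-2.3157)^2 + 13*(-2.3157) + 2.72*|-2.3157| = -7.7181


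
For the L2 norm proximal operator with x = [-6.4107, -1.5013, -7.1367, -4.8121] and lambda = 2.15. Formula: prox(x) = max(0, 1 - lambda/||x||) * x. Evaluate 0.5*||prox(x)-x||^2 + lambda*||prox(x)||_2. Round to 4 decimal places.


Step 1: Compute ||x||.
||x|| = 10.837
Step 2: Compute scaling factor.
scale = max(0, 1 - 2.15/10.837) = 0.8016
Step 3: prox(x) = [-5.1388, -1.2034, -5.7208, -3.8574]
||prox(x)|| = 8.687
Step 4: Proximal objective.
0.5*||prox-x||^2 = 2.3113
lambda*||prox|| = 18.6771
Total = 20.9882


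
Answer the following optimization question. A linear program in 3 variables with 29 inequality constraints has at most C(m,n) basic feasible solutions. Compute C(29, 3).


Each vertex corresponds to some choice of n active constraints out of m, so the number of vertices is at most C(m, n) = m! / (n!(m-n)!).
m = 29, n = 3
Numerator: 29 * 28 * 27
Denominator: 3! = 6
C(29, 3) = 3654


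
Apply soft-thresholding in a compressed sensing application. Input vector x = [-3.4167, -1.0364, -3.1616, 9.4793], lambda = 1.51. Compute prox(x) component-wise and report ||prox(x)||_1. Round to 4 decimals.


Soft-thresholding with lambda = 1.51:
prox(-3.4167) = sign(-3.4167)*max(|-3.4167| - 1.51, 0) = -1.9067
prox(-1.0364) = sign(-1.0364)*max(|-1.0364| - 1.51, 0) = 0.0
prox(-3.1616) = sign(-3.1616)*max(|-3.1616| - 1.51, 0) = -1.6516
prox(9.4793) = sign(9.4793)*max(|9.4793| - 1.51, 0) = 7.9693
prox(x) = [-1.9067, 0.0, -1.6516, 7.9693]
||prox(x)||_1 = 1.9067 + 0.0 + 1.6516 + 7.9693 = 11.5276


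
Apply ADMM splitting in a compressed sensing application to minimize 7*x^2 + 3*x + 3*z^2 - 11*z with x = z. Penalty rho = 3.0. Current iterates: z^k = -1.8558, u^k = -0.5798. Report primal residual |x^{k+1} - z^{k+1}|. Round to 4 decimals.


ADMM iteration with rho = 3.0, z^k = -1.8558, u^k = -0.5798
Step 1: x-update.
Minimize 7*x^2 + 3*x + (3.0/2)*(x + 1.8558 - 0.5798)^2
FOC: (2*7 + 3.0)*x = -3 + 3.0*(-1.8558 + 0.5798)
x^{k+1} = -0.4016
Step 2: z-update.
Minimize 3*z^2 - 11*z + (3.0/2)*(-0.4016 - z - 0.5798)^2
FOC: (2*3 + 3.0)*z = 11 + 3.0*(-0.4016 - 0.5798)
z^{k+1} = 0.8951
Step 3: u-update.
u^{k+1} = -0.5798 - 0.4016 - 0.8951 = -1.8765
Step 4: Primal residual = |-0.4016 - 0.8951| = 1.2967


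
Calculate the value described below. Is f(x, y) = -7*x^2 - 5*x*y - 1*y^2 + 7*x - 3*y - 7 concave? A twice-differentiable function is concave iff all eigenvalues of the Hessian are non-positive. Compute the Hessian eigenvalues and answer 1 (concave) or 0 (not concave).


The Hessian of f(x,y) = -7*x^2 - 5*x*y - 1*y^2 + 7*x - 3*y - 7 is:
H = [[-14, -5], [-5, -2]]
Trace = -14 - 2 = -16
Determinant = -14*-2 - (-5)^2 = 3
Discriminant = (-16)^2 - 4*3 = 244.0
Eigenvalues: lambda_1 = -15.8102, lambda_2 = -0.1898
The function is concave.

1


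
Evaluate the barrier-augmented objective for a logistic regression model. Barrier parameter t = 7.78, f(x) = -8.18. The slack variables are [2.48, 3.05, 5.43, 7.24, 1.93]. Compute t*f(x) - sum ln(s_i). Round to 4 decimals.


Step 1: Compute log-barrier.
ln values: [0.9083, 1.1151, 1.6919, 1.9796, 0.6575]
phi = -(0.9083 + 1.1151 + 1.6919 + 1.9796 + 0.6575) = -6.3525
Step 2: Compute augmented objective.
t*f(x) = 7.78*-8.18 = -63.6404
Total = -63.6404 - 6.3525 = -69.9929


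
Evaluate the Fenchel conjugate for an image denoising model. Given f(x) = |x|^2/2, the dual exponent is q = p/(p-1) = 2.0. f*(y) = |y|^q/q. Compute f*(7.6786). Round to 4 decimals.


The conjugate exponent q satisfies 1/p + 1/q = 1.
p = 2, so q = 2/(2 - 1) = 2.0
|y|^q = 7.6786^2.0 = 58.9609
f*(7.6786) = 58.9609 / 2.0 = 29.4804


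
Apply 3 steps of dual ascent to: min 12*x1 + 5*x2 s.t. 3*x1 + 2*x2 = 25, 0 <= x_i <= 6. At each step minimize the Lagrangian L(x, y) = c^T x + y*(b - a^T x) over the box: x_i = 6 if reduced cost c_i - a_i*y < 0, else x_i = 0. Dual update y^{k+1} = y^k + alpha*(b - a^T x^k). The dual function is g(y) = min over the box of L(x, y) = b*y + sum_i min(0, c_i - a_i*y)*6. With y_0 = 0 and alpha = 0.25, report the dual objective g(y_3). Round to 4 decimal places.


Dual ascent for LP: min 12*x1 + 5*x2, 3*x1 + 2*x2 = 25, 0 <= x_i <= 6
Step 1: y^k = 0.0, reduced costs: (12.0, 5.0)
  x^k = (0.0, 0.0), subgradient = b - a^T x = 25.0
  y^{k+1} = 0.0 + 0.25*25.0 = 6.25
Step 2: y^k = 6.25, reduced costs: (-6.75, -7.5)
  x^k = (6.0, 6.0), subgradient = b - a^T x = -5.0
  y^{k+1} = 6.25 + 0.25*-5.0 = 5.0
Step 3: y^k = 5.0, reduced costs: (-3.0, -5.0)
  x^k = (6.0, 6.0), subgradient = b - a^T x = -5.0
  y^{k+1} = 5.0 + 0.25*-5.0 = 3.75
Dual objective at y_3 = 3.75: reduced costs (0.75, -2.5), box minimizer x = (0.0, 6.0)
g(y_3) = b*y + (c1 - a1*y)*x1 + (c2 - a2*y)*x2 = 25*3.75 + 0.75*0.0 + (-2.5)*6.0 = 93.75 + 0.0 - 15.0 = 78.75


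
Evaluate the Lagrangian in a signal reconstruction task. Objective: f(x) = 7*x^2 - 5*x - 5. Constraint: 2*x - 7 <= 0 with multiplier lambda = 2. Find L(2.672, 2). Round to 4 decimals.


Step 1: Evaluate f(x).
f(2.672) = 7*2.672^2 - 5*2.672 - 5 = 31.6171
Step 2: Evaluate g(x).
g(2.672) = 2*2.672 - 7 = -1.656
Step 3: Compute Lagrangian.
L = 31.6171 + 2*-1.656 = 28.3051


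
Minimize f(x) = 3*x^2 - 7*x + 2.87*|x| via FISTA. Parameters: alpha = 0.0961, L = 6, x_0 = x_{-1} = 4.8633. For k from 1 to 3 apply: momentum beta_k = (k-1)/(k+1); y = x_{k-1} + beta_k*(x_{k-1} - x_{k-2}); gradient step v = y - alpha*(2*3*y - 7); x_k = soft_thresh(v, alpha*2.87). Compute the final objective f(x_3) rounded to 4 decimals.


FISTA on f(x) = 3*x^2 - 7*x + 2.87*|x|
L = 6, alpha = 0.0961
Iteration 1: beta = 0.0, y = 4.8633 + 0.0*(4.8633 - 4.8633) = 4.8633
  grad(y) = 22.1798, v = y - alpha*grad = 2.7318
  prox(v) = soft_thresh(2.7318, 0.2758) = 2.456
Iteration 2: beta = 0.3333, y = 2.456 + 0.3333*(2.456 - 4.8633) = 1.6536
  grad(y) = 2.9215, v = y - alpha*grad = 1.3728
  prox(v) = soft_thresh(1.3728, 0.2758) = 1.097
Iteration 3: beta = 0.5, y = 1.097 + 0.5*(1.097 - 2.456) = 0.4175
  grad(y) = -4.4949, v = y - alpha*grad = 0.8495
  prox(v) = soft_thresh(0.8495, 0.2758) = 0.5737
f(x_3) = 3*0.5737^2 - 7*0.5737 + 2.87*|0.5737| = -1.382


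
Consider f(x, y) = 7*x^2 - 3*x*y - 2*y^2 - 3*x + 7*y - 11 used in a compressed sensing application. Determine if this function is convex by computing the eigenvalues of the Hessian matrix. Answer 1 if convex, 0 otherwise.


The Hessian of f(x,y) = 7*x^2 - 3*x*y - 2*y^2 - 3*x + 7*y - 11 is:
H = [[14, -3], [-3, -4]]
Trace = 14 - 4 = 10
Determinant = 14*-4 - (-3)^2 = -65
Discriminant = (10)^2 - 4*-65 = 360.0
Eigenvalues: lambda_1 = -4.4868, lambda_2 = 14.4868
The function is not convex.

0


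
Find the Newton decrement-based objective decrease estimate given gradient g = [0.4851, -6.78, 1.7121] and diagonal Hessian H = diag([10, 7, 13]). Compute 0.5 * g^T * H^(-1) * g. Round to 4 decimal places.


Step 1: H is diagonal, so H^(-1) * g = [0.0485, -0.9686, 0.1317].
Step 2: g^T H^(-1) g = sum_i g_i^2 / H_ii
  = (0.4851)^2/10 + (-6.78)^2/7 + (1.7121)^2/13
  = 0.0235 + 6.5669 + 0.2255 = 6.8159
Step 3: Objective decrease = 0.5 * g^T H^(-1) g = 3.408


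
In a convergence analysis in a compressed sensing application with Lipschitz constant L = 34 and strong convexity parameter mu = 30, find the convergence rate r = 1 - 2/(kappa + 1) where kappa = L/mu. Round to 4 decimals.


Step 1: Compute the condition number.
kappa = L/mu = 34/30 = 1.1333
Step 2: Compute the convergence rate.
r = 1 - 2/(kappa + 1) = 1 - 2*mu/(L + mu) = (L - mu)/(L + mu) = 4/64 = 0.0625


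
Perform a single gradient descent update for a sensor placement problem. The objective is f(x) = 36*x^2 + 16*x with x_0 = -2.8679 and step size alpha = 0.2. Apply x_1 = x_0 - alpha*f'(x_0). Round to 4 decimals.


We compute the gradient at x_0 and apply the update.
f'(x) = 72*x + 16
f'(-2.8679) = 72*-2.8679 + 16 = -190.4888
x_1 = -2.8679 - 0.2*-190.4888 = 35.2299


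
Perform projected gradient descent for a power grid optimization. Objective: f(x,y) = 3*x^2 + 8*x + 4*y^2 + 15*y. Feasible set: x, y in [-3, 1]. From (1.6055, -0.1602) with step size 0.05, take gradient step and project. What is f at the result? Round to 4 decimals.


Step 1: Compute gradient at (1.6055, -0.1602).
grad_x = 2*3*1.6055 + 8 = 17.633
grad_y = 2*4*-0.1602 + 15 = 13.7184
Step 2: Gradient step.
x_raw = 1.6055 - 0.05*17.633 = 0.7239
y_raw = -0.1602 - 0.05*13.7184 = -0.8461
Step 3: Project onto [-3, 1].
x_proj = clip(0.7239) = 0.7239
y_proj = clip(-0.8461) = -0.8461
Step 4: Evaluate f.
f(0.7239, -0.8461) = -2.4654
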